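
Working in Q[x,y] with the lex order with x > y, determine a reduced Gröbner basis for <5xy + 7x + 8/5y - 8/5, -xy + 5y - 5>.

G = {x + 19/5y - 19/5, y^2 + 6/19y - 25/19}

This is the nonlinear analogue of row-reducing a linear system.

f_1 = 5xy + 7x + 8/5y - 8/5, LT = xy.
f_2 = -xy + 5y - 5, LT = xy.

S(f_1,f_2): lcm = xy. S = 7/5x + 133/25y - 133/25.
  reduce S modulo (f_1, f_2):
  remainder 7/5x + 133/25y - 133/25 ≠ 0; add g_3 = 7/5x + 133/25y - 133/25 to the basis.

S(f_1,g_3): lcm = xy. S = 7/5x - 19/5y^2 + 103/25y - 8/25.
  reduce S modulo (f_1, f_2, g_3):
  remainder -19/5y^2 - 6/5y + 5 ≠ 0; add g_4 = -19/5y^2 - 6/5y + 5 to the basis.

The other S-polynomials (S(f_2,g_3), S(f_1,g_4), S(f_2,g_4), S(g_3,g_4)) all reduce to 0 modulo the current basis, so we have a Gröbner basis.
Inter-reduce: drop elements whose leading term is divisible by another's, tail-reduce, and make monic.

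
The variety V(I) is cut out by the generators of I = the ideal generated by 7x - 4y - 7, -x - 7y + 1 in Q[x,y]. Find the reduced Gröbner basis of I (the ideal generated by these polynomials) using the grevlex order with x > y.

The reduced Gröbner basis is the canonical form of the ideal for this ordering.

f_1 = 7x - 4y - 7, LT = x.
f_2 = -x - 7y + 1, LT = x.

S(f_1,f_2): lcm = x. S = -\tfrac{53}{7}y.
  leading term y: no divisor's leading term divides it; move -\tfrac{53}{7}y to the remainder.
  remainder -\tfrac{53}{7}y ≠ 0; add g_3 = -\tfrac{53}{7}y to the basis.

The other S-polynomials (S(f_1,g_3), S(f_2,g_3)) all reduce to 0 modulo the current basis, so we have a Gröbner basis.
Inter-reduce: drop elements whose leading term is divisible by another's, tail-reduce, and make monic.

G = {x - 1, y}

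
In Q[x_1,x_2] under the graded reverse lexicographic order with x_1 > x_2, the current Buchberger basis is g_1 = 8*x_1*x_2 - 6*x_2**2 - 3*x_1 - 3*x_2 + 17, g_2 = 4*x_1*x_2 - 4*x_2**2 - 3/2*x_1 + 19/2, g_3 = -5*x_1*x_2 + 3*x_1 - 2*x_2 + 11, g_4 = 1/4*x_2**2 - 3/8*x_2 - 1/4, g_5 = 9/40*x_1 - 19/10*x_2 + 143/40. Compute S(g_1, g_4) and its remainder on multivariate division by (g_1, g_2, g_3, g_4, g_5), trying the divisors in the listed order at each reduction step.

lcm(LM(g_1), LM(g_4)) = x_1*x_2**2.
S = (lcm/LT(g_1))·g_1 − (lcm/LT(g_4))·g_4 = -3/4*x_2**3 + 9/8*x_1*x_2 - 3/8*x_2**2 + x_1 + 17/8*x_2.
Reduce S modulo (g_1, g_2, g_3, g_4, g_5) in that order:
  leading term x_2**3: subtract (-3*x_2)·g_4 from -3/4*x_2**3 + 9/8*x_1*x_2 - 3/8*x_2**2 + x_1 + 17/8*x_2 → 9/8*x_1*x_2 - 3/2*x_2**2 + x_1 + 11/8*x_2
  leading term x_1*x_2: subtract (9/64)·g_1 from 9/8*x_1*x_2 - 3/2*x_2**2 + x_1 + 11/8*x_2 → -21/32*x_2**2 + 91/64*x_1 + 115/64*x_2 - 153/64
  leading term x_2**2: subtract (-21/8)·g_4 from -21/32*x_2**2 + 91/64*x_1 + 115/64*x_2 - 153/64 → 91/64*x_1 + 13/16*x_2 - 195/64
  leading term x_1: subtract (455/72)·g_5 from 91/64*x_1 + 13/16*x_2 - 195/64 → 923/72*x_2 - 923/36
  leading term x_2: no divisor's leading term divides it; move 923/72*x_2 to the remainder.
  leading term 1: no divisor's leading term divides it; move -923/36 to the remainder.
The remainder 923/72*x_2 - 923/36 is nonzero, so it would be added as the next basis element.
This is the inner loop of Buchberger's algorithm — each nonzero remainder becomes a new basis element.

S(g_1, g_4) = -3/4*x_2**3 + 9/8*x_1*x_2 - 3/8*x_2**2 + x_1 + 17/8*x_2; remainder on division = 923/72*x_2 - 923/36.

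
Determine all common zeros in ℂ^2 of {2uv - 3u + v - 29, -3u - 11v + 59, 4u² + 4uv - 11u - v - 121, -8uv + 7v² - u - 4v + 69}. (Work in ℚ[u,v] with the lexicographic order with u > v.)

{(5, 4)}

Compute a lex Gröbner basis by Buchberger's algorithm.
f_1 = 2uv - 3u + v - 29, LT = uv.
f_2 = -3u - 11v + 59, LT = u.
f_3 = 4u² + 4uv - 11u - v - 121, LT = u².
f_4 = -8uv - u + 7v² - 4v + 69, LT = uv.

S(f_1,f_2): lcm = uv. S = -3/2u - 11/3v² + 121/6v - 29/2.
  leading term u: subtract (½)·f_2 from -3/2u - 11/3v² + 121/6v - 29/2 → -11/3v² + 77/3v - 44
  leading term v²: no divisor's leading term divides it; move -11/3v² to the remainder.
  leading term v: no divisor's leading term divides it; move 77/3v to the remainder.
  leading term 1: no divisor's leading term divides it; move -44 to the remainder.
  remainder -11/3v² + 77/3v - 44 ≠ 0; add h_5 = -11/3v² + 77/3v - 44 to the basis.

S(f_1,f_3): lcm = u²v. S = -3/2u² - uv² + 13/4uv - 29/2u + ¼v² + 121/4v.
  leading term u²: subtract (½u)·f_2 from -3/2u² - uv² + 13/4uv - 29/2u + ¼v² + 121/4v → -uv² + 35/4uv - 44u + ¼v² + 121/4v
  leading term uv²: subtract (-½v)·f_1 from -uv² + 35/4uv - 44u + ¼v² + 121/4v → 29/4uv - 44u + ¾v² + 63/4v
  leading term uv: subtract (29/8)·f_1 from 29/4uv - 44u + ¾v² + 63/4v → -265/8u + ¾v² + 97/8v + 841/8
  leading term u: subtract (265/24)·f_2 from -265/8u + ¾v² + 97/8v + 841/8 → ¾v² + 1603/12v - 1639/3
  leading term v²: subtract (-9/44)·h_5 from ¾v² + 1603/12v - 1639/3 → 833/6v - 1666/3
  leading term v: no divisor's leading term divides it; move 833/6v to the remainder.
  leading term 1: no divisor's leading term divides it; move -1666/3 to the remainder.
  remainder 833/6v - 1666/3 ≠ 0; add h_6 = 833/6v - 1666/3 to the basis.

The other S-polynomials (S(f_1,f_4), S(f_2,f_3), S(f_2,f_4), S(f_3,f_4), S(f_1,h_5), S(f_2,h_5), S(f_3,h_5), S(f_4,h_5), S(f_1,h_6), S(f_2,h_6), S(f_3,h_6), S(f_4,h_6), S(h_5,h_6)) all reduce to 0 modulo the current basis, so we have a Gröbner basis.
Inter-reduce: drop elements whose leading term is divisible by another's, tail-reduce, and make monic.
Reduced Gröbner basis: {u - 5, v - 4}.

A lex Gröbner basis eliminates variables successively. Here v - 4 depends only on v, with roots {4}; lifting each root through the earlier basis elements recovers the full solutions.
  v = 4: the earlier basis element becomes u - 5 = 0, giving u = 5 — point (5, 4).
Substituting each solution back into the original system confirms all equations vanish.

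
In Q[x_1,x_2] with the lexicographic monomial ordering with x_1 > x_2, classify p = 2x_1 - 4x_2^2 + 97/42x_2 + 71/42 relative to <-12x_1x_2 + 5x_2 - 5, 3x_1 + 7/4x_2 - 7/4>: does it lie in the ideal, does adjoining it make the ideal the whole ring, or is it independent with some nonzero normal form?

2x_1 - 4x_2^2 + 97/42x_2 + 71/42 lies in I (it reduces to 0).

First compute the reduced Gröbner basis of I by Buchberger's algorithm.
f_1 = -12x_1x_2 + 5x_2 - 5, LT = x_1x_2.
f_2 = 3x_1 + 7/4x_2 - 7/4, LT = x_1.

S(f_1,f_2): lcm = x_1x_2. S = -7/12x_2^2 + 1/6x_2 + 5/12.
  leading term x_2^2: no divisor's leading term divides it; move -7/12x_2^2 to the remainder.
  leading term x_2: no divisor's leading term divides it; move 1/6x_2 to the remainder.
  leading term 1: no divisor's leading term divides it; move 5/12 to the remainder.
  remainder -7/12x_2^2 + 1/6x_2 + 5/12 ≠ 0; add h_3 = -7/12x_2^2 + 1/6x_2 + 5/12 to the basis.

The other S-polynomials (S(f_1,h_3), S(f_2,h_3)) all reduce to 0 modulo the current basis, so we have a Gröbner basis.
Inter-reduce: drop elements whose leading term is divisible by another's, tail-reduce, and make monic.
Reduced Gröbner basis: {x_1 + 7/12x_2 - 7/12, x_2^2 - 2/7x_2 - 5/7}.
Label its elements g_1 = x_1 + 7/12x_2 - 7/12, g_2 = x_2^2 - 2/7x_2 - 5/7.

Reduce p = 2x_1 - 4x_2^2 + 97/42x_2 + 71/42 modulo G:
  leading term x_1: subtract (2)·g_1 from 2x_1 - 4x_2^2 + 97/42x_2 + 71/42 → -4x_2^2 + 8/7x_2 + 20/7
  leading term x_2^2: subtract (-4)·g_2 from -4x_2^2 + 8/7x_2 + 20/7 → 0
  normal form = 0.
Since the normal form is 0, p ∈ I.

Ideal membership is decidable via reduction modulo a Gröbner basis.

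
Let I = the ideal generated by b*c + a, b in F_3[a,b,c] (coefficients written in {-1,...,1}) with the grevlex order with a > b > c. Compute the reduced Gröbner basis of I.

f_1 = b*c + a, LT = b*c.
f_2 = b, LT = b.

S(f_1,f_2): lcm = b*c. S = a.
  leading term a: no divisor's leading term divides it; move a to the remainder.
  remainder a ≠ 0; add g_3 = a to the basis.

The other S-polynomials (S(f_1,g_3), S(f_2,g_3)) all reduce to 0 modulo the current basis, so we have a Gröbner basis.
Inter-reduce: drop elements whose leading term is divisible by another's, tail-reduce, and make monic.

G = {a, b}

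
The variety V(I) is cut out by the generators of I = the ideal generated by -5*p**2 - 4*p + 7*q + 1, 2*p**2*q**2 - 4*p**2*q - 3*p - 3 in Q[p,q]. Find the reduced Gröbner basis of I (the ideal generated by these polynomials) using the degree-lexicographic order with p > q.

G = {q**4 - 12/7*q**3 - 15/14*p*q - 27/49*q**2 - 75/98*p - 193/98*q - 75/98, p*q**2 - 7/4*q**3 - 2*p*q + 13/4*q**2 + 15/8*p + 1/2*q + 15/8, p**2 + 4/5*p - 7/5*q - 1/5}

f_1 = -5*p**2 - 4*p + 7*q + 1, LT = p**2.
f_2 = 2*p**2*q**2 - 4*p**2*q - 3*p - 3, LT = p**2*q**2.

S(f_1,f_2): lcm = p**2*q**2. S = 2*p**2*q + 4/5*p*q**2 - 7/5*q**3 - 1/5*q**2 + 3/2*p + 3/2.
  reduce S modulo (f_1, f_2):
  remainder 4/5*p*q**2 - 7/5*q**3 - 8/5*p*q + 13/5*q**2 + 3/2*p + 2/5*q + 3/2 ≠ 0; add g_3 = 4/5*p*q**2 - 7/5*q**3 - 8/5*p*q + 13/5*q**2 + 3/2*p + 2/5*q + 3/2 to the basis.

S(f_1,g_3): lcm = p**2*q**2. S = 7/4*p*q**3 + 2*p**2*q - 49/20*p*q**2 - 7/5*q**3 - 15/8*p**2 - 1/2*p*q - 1/5*q**2 - 15/8*p.
  reduce S modulo (f_1, f_2, g_3):
  remainder 49/16*q**4 - 21/4*q**3 - 105/32*p*q - 27/16*q**2 - 75/32*p - 193/32*q - 75/32 ≠ 0; add g_4 = 49/16*q**4 - 21/4*q**3 - 105/32*p*q - 27/16*q**2 - 75/32*p - 193/32*q - 75/32 to the basis.

The other S-polynomials (S(f_2,g_3), S(f_1,g_4), S(f_2,g_4), S(g_3,g_4)) all reduce to 0 modulo the current basis, so we have a Gröbner basis.
Inter-reduce: drop elements whose leading term is divisible by another's, tail-reduce, and make monic.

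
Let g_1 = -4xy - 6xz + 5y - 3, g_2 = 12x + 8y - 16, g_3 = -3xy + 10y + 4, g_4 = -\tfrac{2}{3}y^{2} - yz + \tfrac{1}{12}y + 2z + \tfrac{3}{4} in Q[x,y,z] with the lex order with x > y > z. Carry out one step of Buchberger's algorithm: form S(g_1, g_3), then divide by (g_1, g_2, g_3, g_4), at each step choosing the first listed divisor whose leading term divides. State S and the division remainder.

S(g_1, g_3) = \tfrac{3}{2}xz + \tfrac{25}{12}y + \tfrac{25}{12}; remainder on division = -yz + \tfrac{25}{12}y + 2z + \tfrac{25}{12}.

lcm(LM(g_1), LM(g_3)) = xy.
S = (lcm/LT(g_1))·g_1 − (lcm/LT(g_3))·g_3 = \tfrac{3}{2}xz + \tfrac{25}{12}y + \tfrac{25}{12}.
Reduce S modulo (g_1, g_2, g_3, g_4) in that order:
  leading term xz: subtract (\tfrac{1}{8}z)·g_2 from \tfrac{3}{2}xz + \tfrac{25}{12}y + \tfrac{25}{12} → -yz + \tfrac{25}{12}y + 2z + \tfrac{25}{12}
  leading term yz: no divisor's leading term divides it; move -yz to the remainder.
  leading term y: no divisor's leading term divides it; move \tfrac{25}{12}y to the remainder.
  leading term z: no divisor's leading term divides it; move 2z to the remainder.
  leading term 1: no divisor's leading term divides it; move \tfrac{25}{12} to the remainder.
The remainder -yz + \tfrac{25}{12}y + 2z + \tfrac{25}{12} is nonzero, so it would be added as the next basis element.
An S-polynomial is built so that the two leading terms cancel; whether anything survives reduction is exactly the Gröbner-basis criterion.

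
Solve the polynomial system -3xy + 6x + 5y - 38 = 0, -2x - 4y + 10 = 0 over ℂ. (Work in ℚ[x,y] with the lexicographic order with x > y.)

{(17/3, -1/3), (-3, 4)}

Compute a lex Gröbner basis by Buchberger's algorithm.
f_1 = -3xy + 6x + 5y - 38, LT = xy.
f_2 = -2x - 4y + 10, LT = x.

S(f_1,f_2): lcm = xy. S = -2x - 2y² + 10/3y + 38/3.
  reduce S modulo (f_1, f_2):
  remainder -2y² + 22/3y + 8/3 ≠ 0; add h_3 = -2y² + 22/3y + 8/3 to the basis.

The other S-polynomials (S(f_1,h_3), S(f_2,h_3)) all reduce to 0 modulo the current basis, so we have a Gröbner basis.
Inter-reduce: drop elements whose leading term is divisible by another's, tail-reduce, and make monic.
Reduced Gröbner basis: {x + 2y - 5, y² - 11/3y - 4/3}.

A lex Gröbner basis eliminates variables successively. Here y² - 11/3y - 4/3 depends only on y, with roots {-1/3, 4}; lifting each root through the earlier basis elements recovers the full solutions.
  y = -1/3: the earlier basis element becomes x - 17/3 = 0, giving x = 17/3 — point (17/3, -1/3).
  y = 4: the earlier basis element becomes x + 3 = 0, giving x = -3 — point (-3, 4).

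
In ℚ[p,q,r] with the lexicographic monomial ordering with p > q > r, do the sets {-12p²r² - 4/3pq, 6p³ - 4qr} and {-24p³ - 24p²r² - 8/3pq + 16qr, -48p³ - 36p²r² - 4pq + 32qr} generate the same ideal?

Yes, the ideals are equal.

Two ideals are equal iff their reduced Gröbner bases coincide (the reduced basis is unique for a fixed ordering).
Buchberger on the first generating set:
f_1 = -12p²r² - 4/3pq, LT = p²r².
f_2 = 6p³ - 4qr, LT = p³.

S(f_1,f_2): lcm = p³r². S = 1/9p²q + ⅔qr³.
  reduce S modulo (f_1, f_2):
  remainder 1/9p²q + ⅔qr³ ≠ 0; add g_3 = 1/9p²q + ⅔qr³ to the basis.

S(f_1,g_3): lcm = p²qr². S = 1/9pq² - 6qr⁵.
  reduce S modulo (f_1, f_2, g_3):
  remainder 1/9pq² - 6qr⁵ ≠ 0; add g_4 = 1/9pq² - 6qr⁵ to the basis.

S(f_2,g_3): lcm = p³q. S = -6pqr³ - ⅔q²r.
  reduce S modulo (f_1, f_2, g_3, g_4):
  remainder -6pqr³ - ⅔q²r ≠ 0; add g_5 = -6pqr³ - ⅔q²r to the basis.

S(f_2,g_4): lcm = p³q². S = 54p²qr⁵ - ⅔q³r.
  reduce S modulo (f_1, f_2, g_3, g_4, g_5):
  remainder -⅔q³r - 324qr⁸ ≠ 0; add g_6 = -⅔q³r - 324qr⁸ to the basis.

The other S-polynomials (S(f_1,g_4), S(g_3,g_4), S(f_1,g_5), S(f_2,g_5), S(g_3,g_5), S(g_4,g_5), S(f_1,g_6), S(f_2,g_6), S(g_3,g_6), S(g_4,g_6), S(g_5,g_6)) all reduce to 0 modulo the current basis, so we have a Gröbner basis.
Inter-reduce: drop elements whose leading term is divisible by another's, tail-reduce, and make monic.
Reduced Gröbner basis: {p³ - ⅔qr, p²q + 6qr³, p²r² + 1/9pq, pq² - 54qr⁵, pqr³ + 1/9q²r, q³r + 486qr⁸}.

Buchberger on the second generating set:
h_1 = -24p³ - 24p²r² - 8/3pq + 16qr, LT = p³.
h_2 = -48p³ - 36p²r² - 4pq + 32qr, LT = p³.

S(h_1,h_2): lcm = p³. S = ¼p²r² + 1/36pq.
  reduce S modulo (h_1, h_2):
  remainder ¼p²r² + 1/36pq ≠ 0; add k_3 = ¼p²r² + 1/36pq to the basis.

S(h_1,k_3): lcm = p³r². S = -1/9p²q + p²r⁴ + 1/9pqr² - ⅔qr³.
  reduce S modulo (h_1, h_2, k_3):
  remainder -1/9p²q - ⅔qr³ ≠ 0; add k_4 = -1/9p²q - ⅔qr³ to the basis.

S(h_1,k_4): lcm = p³q. S = p²qr² + 1/9pq² - 6pqr³ - ⅔q²r.
  reduce S modulo (h_1, h_2, k_3, k_4):
  remainder -6pqr³ - ⅔q²r ≠ 0; add k_5 = -6pqr³ - ⅔q²r to the basis.

S(k_3,k_4): lcm = p²qr². S = 1/9pq² - 6qr⁵.
  reduce S modulo (h_1, h_2, k_3, k_4, k_5):
  remainder 1/9pq² - 6qr⁵ ≠ 0; add k_6 = 1/9pq² - 6qr⁵ to the basis.

S(k_5,k_6): lcm = pq²r³. S = 1/9q³r + 54qr⁸.
  reduce S modulo (h_1, h_2, k_3, k_4, k_5, k_6):
  remainder 1/9q³r + 54qr⁸ ≠ 0; add k_7 = 1/9q³r + 54qr⁸ to the basis.

The other S-polynomials (S(h_2,k_3), S(h_2,k_4), S(h_1,k_5), S(h_2,k_5), S(k_3,k_5), S(k_4,k_5), S(h_1,k_6), S(h_2,k_6), S(k_3,k_6), S(k_4,k_6), S(h_1,k_7), S(h_2,k_7), S(k_3,k_7), S(k_4,k_7), S(k_5,k_7), S(k_6,k_7)) all reduce to 0 modulo the current basis, so we have a Gröbner basis.
Inter-reduce: drop elements whose leading term is divisible by another's, tail-reduce, and make monic.
Reduced Gröbner basis: {p³ - ⅔qr, p²q + 6qr³, p²r² + 1/9pq, pq² - 54qr⁵, pqr³ + 1/9q²r, q³r + 486qr⁸}.

These coincide, so the ideals are equal.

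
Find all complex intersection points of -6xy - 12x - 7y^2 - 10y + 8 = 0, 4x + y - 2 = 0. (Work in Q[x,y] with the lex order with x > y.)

Compute a lex Gröbner basis by Buchberger's algorithm.
f_1 = -6xy - 12x - 7y^2 - 10y + 8, LT = xy.
f_2 = 4x + y - 2, LT = x.

S(f_1,f_2): lcm = xy. S = 2x + 11/12y^2 + 13/6y - 4/3.
  reduce S modulo (f_1, f_2):
  remainder 11/12y^2 + 5/3y - 1/3 ≠ 0; add h_3 = 11/12y^2 + 5/3y - 1/3 to the basis.

The other S-polynomials (S(f_1,h_3), S(f_2,h_3)) all reduce to 0 modulo the current basis, so we have a Gröbner basis.
Inter-reduce: drop elements whose leading term is divisible by another's, tail-reduce, and make monic.
Reduced Gröbner basis: {x + 1/4y - 1/2, y^2 + 20/11y - 4/11}.

A lex Gröbner basis eliminates variables successively. Here y^2 + 20/11y - 4/11 depends only on y, with roots {-2, 2/11}; lifting each root through the earlier basis elements recovers the full solutions.
  y = -2: the earlier basis element becomes x - 1 = 0, giving x = 1 — point (1, -2).
  y = 2/11: the earlier basis element becomes x - 5/11 = 0, giving x = 5/11 — point (5/11, 2/11).
Zero-dimensionality of the ideal guarantees finitely many solutions over ℂ.

{(1, -2), (5/11, 2/11)}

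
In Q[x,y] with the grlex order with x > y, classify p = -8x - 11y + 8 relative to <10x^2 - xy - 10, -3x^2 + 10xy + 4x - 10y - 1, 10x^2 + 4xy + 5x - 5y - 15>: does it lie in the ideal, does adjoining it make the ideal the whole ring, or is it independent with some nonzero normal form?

-8x - 11y + 8 lies in I (it reduces to 0).

First compute the reduced Gröbner basis of I by Buchberger's algorithm.
f_1 = 10x^2 - xy - 10, LT = x^2.
f_2 = -3x^2 + 10xy + 4x - 10y - 1, LT = x^2.
f_3 = 10x^2 + 4xy + 5x - 5y - 15, LT = x^2.

S(f_1,f_2): lcm = x^2. S = 97/30xy + 4/3x - 10/3y - 4/3.
  leading term xy: no divisor's leading term divides it; move 97/30xy to the remainder.
  leading term x: no divisor's leading term divides it; move 4/3x to the remainder.
  leading term y: no divisor's leading term divides it; move -10/3y to the remainder.
  leading term 1: no divisor's leading term divides it; move -4/3 to the remainder.
  remainder 97/30xy + 4/3x - 10/3y - 4/3 ≠ 0; add h_4 = 97/30xy + 4/3x - 10/3y - 4/3 to the basis.

S(f_1,f_3): lcm = x^2. S = -1/2xy - 1/2x + 1/2y + 1/2.
  leading term xy: subtract (-15/97)·h_4 from -1/2xy - 1/2x + 1/2y + 1/2 → -57/194x - 3/194y + 57/194
  leading term x: no divisor's leading term divides it; move -57/194x to the remainder.
  leading term y: no divisor's leading term divides it; move -3/194y to the remainder.
  leading term 1: no divisor's leading term divides it; move 57/194 to the remainder.
  remainder -57/194x - 3/194y + 57/194 ≠ 0; add h_5 = -57/194x - 3/194y + 57/194 to the basis.

S(f_2,f_3): lcm = x^2. S = -56/15xy - 11/6x + 23/6y + 11/6.
  leading term xy: subtract (-112/97)·h_4 from -56/15xy - 11/6x + 23/6y + 11/6 → -57/194x - 3/194y + 57/194
  leading term x: subtract (1)·h_5 from -57/194x - 3/194y + 57/194 → 0
  remainder 0.

S(f_1,h_4): lcm = x^2y. S = -1/10xy^2 - 40/97x^2 + 100/97xy + 40/97x - y.
  leading term xy^2: subtract (-3/97y)·h_4 from -1/10xy^2 - 40/97x^2 + 100/97xy + 40/97x - y → -40/97x^2 + 104/97xy - 10/97y^2 + 40/97x - 101/97y
  leading term x^2: subtract (-4/97)·f_1 from -40/97x^2 + 104/97xy - 10/97y^2 + 40/97x - 101/97y → 100/97xy - 10/97y^2 + 40/97x - 101/97y - 40/97
  leading term xy: subtract (3000/9409)·h_4 from 100/97xy - 10/97y^2 + 40/97x - 101/97y - 40/97 → -10/97y^2 - 120/9409x + 203/9409y + 120/9409
  leading term y^2: no divisor's leading term divides it; move -10/97y^2 to the remainder.
  leading term x: subtract (80/1843)·h_5 from -120/9409x + 203/9409y + 120/9409 → 41/1843y
  leading term y: no divisor's leading term divides it; move 41/1843y to the remainder.
  remainder -10/97y^2 + 41/1843y ≠ 0; add h_6 = -10/97y^2 + 41/1843y to the basis.

S(f_2,h_4): lcm = x^2y. S = -10/3xy^2 - 40/97x^2 - 88/291xy + 10/3y^2 + 40/97x + 1/3y.
  leading term xy^2: subtract (-100/97y)·h_4 from -10/3xy^2 - 40/97x^2 - 88/291xy + 10/3y^2 + 40/97x + 1/3y → -40/97x^2 + 104/97xy - 10/97y^2 + 40/97x - 101/97y
  leading term x^2: subtract (-4/97)·f_1 from -40/97x^2 + 104/97xy - 10/97y^2 + 40/97x - 101/97y → 100/97xy - 10/97y^2 + 40/97x - 101/97y - 40/97
  leading term xy: subtract (3000/9409)·h_4 from 100/97xy - 10/97y^2 + 40/97x - 101/97y - 40/97 → -10/97y^2 - 120/9409x + 203/9409y + 120/9409
  leading term y^2: subtract (1)·h_6 from -10/97y^2 - 120/9409x + 203/9409y + 120/9409 → -120/9409x - 120/178771y + 120/9409
  leading term x: subtract (80/1843)·h_5 from -120/9409x - 120/178771y + 120/9409 → 0
  remainder 0.

S(f_3,h_4): lcm = x^2y. S = 2/5xy^2 - 40/97x^2 + 297/194xy - 1/2y^2 + 40/97x - 3/2y.
  leading term xy^2: subtract (12/97y)·h_4 from 2/5xy^2 - 40/97x^2 + 297/194xy - 1/2y^2 + 40/97x - 3/2y → -40/97x^2 + 265/194xy - 17/194y^2 + 40/97x - 259/194y
  leading term x^2: subtract (-4/97)·f_1 from -40/97x^2 + 265/194xy - 17/194y^2 + 40/97x - 259/194y → 257/194xy - 17/194y^2 + 40/97x - 259/194y - 40/97
  leading term xy: subtract (3855/9409)·h_4 from 257/194xy - 17/194y^2 + 40/97x - 259/194y - 40/97 → -17/194y^2 - 1260/9409x + 577/18818y + 1260/9409
  leading term y^2: subtract (17/20)·h_6 from -17/194y^2 - 1260/9409x + 577/18818y + 1260/9409 → -1260/9409x + 42021/3575420y + 1260/9409
  leading term x: subtract (840/1843)·h_5 from -1260/9409x + 42021/3575420y + 1260/9409 → 693/36860y
  leading term y: no divisor's leading term divides it; move 693/36860y to the remainder.
  remainder 693/36860y ≠ 0; add h_7 = 693/36860y to the basis.

S(f_1,h_5): lcm = x^2. S = -29/190xy + x - 1.
  leading term xy: subtract (-87/1843)·h_4 from -29/190xy + x - 1 → 1959/1843x - 290/1843y - 1959/1843
  leading term x: subtract (-1306/361)·h_5 from 1959/1843x - 290/1843y - 1959/1843 → -77/361y
  leading term y: subtract (-1940/171)·h_7 from -77/361y → 0
  remainder 0.

S(f_2,h_5): lcm = x^2. S = -193/57xy - 1/3x + 10/3y + 1/3.
  leading term xy: subtract (-1930/1843)·h_4 from -193/57xy - 1/3x + 10/3y + 1/3 → 1959/1843x - 290/1843y - 1959/1843
  leading term x: subtract (-1306/361)·h_5 from 1959/1843x - 290/1843y - 1959/1843 → -77/361y
  leading term y: subtract (-1940/171)·h_7 from -77/361y → 0
  remainder 0.

S(f_3,h_5): lcm = x^2. S = 33/95xy + 3/2x - 1/2y - 3/2.
  leading term xy: subtract (198/1843)·h_4 from 33/95xy + 3/2x - 1/2y - 3/2 → 5001/3686x - 523/3686y - 5001/3686
  leading term x: subtract (-1667/361)·h_5 from 5001/3686x - 523/3686y - 5001/3686 → -77/361y
  leading term y: subtract (-1940/171)·h_7 from -77/361y → 0
  remainder 0.

S(h_4,h_5): lcm = xy. S = -1/19y^2 + 40/97x - 3/97y - 40/97.
  leading term y^2: subtract (97/190)·h_6 from -1/19y^2 + 40/97x - 3/97y - 40/97 → 40/97x - 14807/350170y - 40/97
  leading term x: subtract (-80/57)·h_5 from 40/97x - 14807/350170y - 40/97 → -231/3610y
  leading term y: subtract (-194/57)·h_7 from -231/3610y → 0
  remainder 0.

S(f_1,h_6): leading monomials are coprime, so the S-polynomial reduces to 0 (Buchberger's first criterion).
S(f_2,h_6): leading monomials are coprime, so the S-polynomial reduces to 0 (Buchberger's first criterion).
S(f_3,h_6): leading monomials are coprime, so the S-polynomial reduces to 0 (Buchberger's first criterion).
S(h_4,h_6): lcm = xy^2. S = 11577/18430xy - 100/97y^2 - 40/97y.
  leading term xy: subtract (34731/178771)·h_4 from 11577/18430xy - 100/97y^2 - 40/97y → -100/97y^2 - 46308/178771x + 42050/178771y + 46308/178771
  leading term y^2: subtract (10)·h_6 from -100/97y^2 - 46308/178771x + 42050/178771y + 46308/178771 → -46308/178771x + 120/9409y + 46308/178771
  leading term x: subtract (30872/35017)·h_5 from -46308/178771x + 120/9409y + 46308/178771 → 924/35017y
  leading term y: subtract (80/57)·h_7 from 924/35017y → 0
  remainder 0.

S(h_5,h_6): leading monomials are coprime, so the S-polynomial reduces to 0 (Buchberger's first criterion).
S(f_1,h_7): leading monomials are coprime, so the S-polynomial reduces to 0 (Buchberger's first criterion).
S(f_2,h_7): leading monomials are coprime, so the S-polynomial reduces to 0 (Buchberger's first criterion).
S(f_3,h_7): leading monomials are coprime, so the S-polynomial reduces to 0 (Buchberger's first criterion).
S(h_4,h_7): lcm = xy. S = 40/97x - 100/97y - 40/97.
  leading term x: subtract (-80/57)·h_5 from 40/97x - 100/97y - 40/97 → -20/19y
  leading term y: subtract (-38800/693)·h_7 from -20/19y → 0
  remainder 0.

S(h_5,h_7): leading monomials are coprime, so the S-polynomial reduces to 0 (Buchberger's first criterion).
S(h_6,h_7): lcm = y^2. S = -41/190y.
  leading term y: subtract (-7954/693)·h_7 from -41/190y → 0
  remainder 0.

Every S-polynomial of the final basis reduces to 0, so we have a Gröbner basis.
Inter-reduce: drop elements whose leading term is divisible by another's, tail-reduce, and make monic.
Reduced Gröbner basis: {x - 1, y}.
Label its elements g_1 = x - 1, g_2 = y.

Reduce p = -8x - 11y + 8 modulo G:
  leading term x: subtract (-8)·g_1 from -8x - 11y + 8 → -11y
  leading term y: subtract (-11)·g_2 from -11y → 0
  normal form = 0.
Since the normal form is 0, p ∈ I.

The remainder on division by a Gröbner basis is unique — it is the normal form.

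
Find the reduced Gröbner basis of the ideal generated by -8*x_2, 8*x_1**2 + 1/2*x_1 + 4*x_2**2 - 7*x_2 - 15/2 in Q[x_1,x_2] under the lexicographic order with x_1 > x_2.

G = {x_1**2 + 1/16*x_1 - 15/16, x_2}

f_1 = -8*x_2, LT = x_2.
f_2 = 8*x_1**2 + 1/2*x_1 + 4*x_2**2 - 7*x_2 - 15/2, LT = x_1**2.

The S-polynomials (S(f_1,f_2)) all reduce to 0 modulo the current basis, so we have a Gröbner basis.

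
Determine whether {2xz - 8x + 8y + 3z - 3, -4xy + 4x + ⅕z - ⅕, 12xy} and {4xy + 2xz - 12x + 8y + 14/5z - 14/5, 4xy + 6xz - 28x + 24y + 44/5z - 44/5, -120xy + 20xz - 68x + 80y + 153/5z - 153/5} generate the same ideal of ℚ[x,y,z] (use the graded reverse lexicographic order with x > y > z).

Since reduced Gröbner bases are canonical representatives of ideals under a given ordering, it suffices to compute and compare them.
Buchberger on the first generating set:
f_1 = 2xz - 8x + 8y + 3z - 3, LT = xz.
f_2 = -4xy + 4x + ⅕z - ⅕, LT = xy.
f_3 = 12xy, LT = xy.

S(f_1,f_2): lcm = xyz. S = -4xy + 4y² + xz + 3/2yz + 1/20z² - 3/2y - 1/20z.
  reduce S modulo (f_1, f_2, f_3):
  remainder 4y² + 3/2yz + 1/20z² - 11/2y - 7/4z + 17/10 ≠ 0; add g_4 = 4y² + 3/2yz + 1/20z² - 11/2y - 7/4z + 17/10 to the basis.

S(f_1,f_3): lcm = xyz. S = -4xy + 4y² + 3/2yz - 3/2y.
  reduce S modulo (f_1, f_2, f_3, g_4):
  remainder -1/20z² - 4x + 4y + 31/20z - 3/2 ≠ 0; add g_5 = -1/20z² - 4x + 4y + 31/20z - 3/2 to the basis.

S(f_2,f_3): lcm = xy. S = -x - 1/20z + 1/20.
  reduce S modulo (f_1, f_2, f_3, g_4, g_5):
  remainder -x - 1/20z + 1/20 ≠ 0; add g_6 = -x - 1/20z + 1/20 to the basis.

S(f_3,g_4): lcm = xy². S = -⅜xyz - 1/80xz² + 11/8xy + 7/16xz - 17/40x.
  reduce S modulo (f_1, f_2, f_3, g_4, g_5, g_6):
  remainder 1/20yz - 1/20y ≠ 0; add g_7 = 1/20yz - 1/20y to the basis.

The other S-polynomials (S(f_1,g_4), S(f_2,g_4), S(f_1,g_5), S(f_2,g_5), S(f_3,g_5), S(g_4,g_5), S(f_1,g_6), S(f_2,g_6), S(f_3,g_6), S(g_4,g_6), S(g_5,g_6), S(f_1,g_7), S(f_2,g_7), S(f_3,g_7), S(g_4,g_7), S(g_5,g_7), S(g_6,g_7)) all reduce to 0 modulo the current basis, so we have a Gröbner basis.
Inter-reduce: drop elements whose leading term is divisible by another's, tail-reduce, and make monic.
Reduced Gröbner basis: {y², yz - y, z² - 80y - 35z + 34, x + 1/20z - 1/20}.

Buchberger on the second generating set:
h_1 = 4xy + 2xz - 12x + 8y + 14/5z - 14/5, LT = xy.
h_2 = 4xy + 6xz - 28x + 24y + 44/5z - 44/5, LT = xy.
h_3 = -120xy + 20xz - 68x + 80y + 153/5z - 153/5, LT = xy.

S(h_1,h_2): lcm = xy. S = -xz + 4x - 4y - 3/2z + 3/2.
  reduce S modulo (h_1, h_2, h_3):
  remainder -xz + 4x - 4y - 3/2z + 3/2 ≠ 0; add k_4 = -xz + 4x - 4y - 3/2z + 3/2 to the basis.

S(h_1,h_3): lcm = xy. S = ⅔xz - 107/30x + 8/3y + 191/200z - 191/200.
  reduce S modulo (h_1, h_2, h_3, k_4):
  remainder -9/10x - 9/200z + 9/200 ≠ 0; add k_5 = -9/10x - 9/200z + 9/200 to the basis.

S(h_1,k_4): lcm = xyz. S = ½xz² + 4xy - 4y² - 3xz + ½yz + 7/10z² + 3/2y - 7/10z.
  reduce S modulo (h_1, h_2, h_3, k_4, k_5):
  remainder -4y² - 3/2yz - 1/20z² + 11/2y + 7/4z - 17/10 ≠ 0; add k_6 = -4y² - 3/2yz - 1/20z² + 11/2y + 7/4z - 17/10 to the basis.

S(h_3,k_4): lcm = xyz. S = -⅙xz² + 4xy - 4y² + 17/30xz - 13/6yz - 51/200z² + 3/2y + 51/200z.
  reduce S modulo (h_1, h_2, h_3, k_4, k_5, k_6):
  remainder 9/200z² - 18/5y - 63/40z + 153/100 ≠ 0; add k_7 = 9/200z² - 18/5y - 63/40z + 153/100 to the basis.

S(h_1,k_5): lcm = xy. S = ½xz - 1/20yz - 3x + 41/20y + 7/10z - 7/10.
  reduce S modulo (h_1, h_2, h_3, k_4, k_5, k_6, k_7):
  remainder -1/20yz + 1/20y ≠ 0; add k_8 = -1/20yz + 1/20y to the basis.

The other S-polynomials (S(h_2,h_3), S(h_2,k_4), S(h_2,k_5), S(h_3,k_5), S(k_4,k_5), S(h_1,k_6), S(h_2,k_6), S(h_3,k_6), S(k_4,k_6), S(k_5,k_6), S(h_1,k_7), S(h_2,k_7), S(h_3,k_7), S(k_4,k_7), S(k_5,k_7), S(k_6,k_7), S(h_1,k_8), S(h_2,k_8), S(h_3,k_8), S(k_4,k_8), S(k_5,k_8), S(k_6,k_8), S(k_7,k_8)) all reduce to 0 modulo the current basis, so we have a Gröbner basis.
Inter-reduce: drop elements whose leading term is divisible by another's, tail-reduce, and make monic.
Reduced Gröbner basis: {y², yz - y, z² - 80y - 35z + 34, x + 1/20z - 1/20}.

These coincide, so the ideals are equal.
The choice of monomial ordering does not affect the verdict — as long as both bases are computed under the same ordering, their equality decides ideal equality.

Yes, the ideals are equal.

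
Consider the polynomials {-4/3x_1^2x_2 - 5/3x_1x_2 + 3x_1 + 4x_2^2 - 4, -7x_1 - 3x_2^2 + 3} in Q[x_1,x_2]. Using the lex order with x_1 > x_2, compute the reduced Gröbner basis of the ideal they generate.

f_1 = -4/3x_1^2x_2 - 5/3x_1x_2 + 3x_1 + 4x_2^2 - 4, LT = x_1^2x_2.
f_2 = -7x_1 - 3x_2^2 + 3, LT = x_1.

S(f_1,f_2): lcm = x_1^2x_2. S = -3/7x_1x_2^3 + 47/28x_1x_2 - 9/4x_1 - 3x_2^2 + 3.
  leading term x_1x_2^3: subtract (3/49x_2^3)·f_2 from -3/7x_1x_2^3 + 47/28x_1x_2 - 9/4x_1 - 3x_2^2 + 3 → 47/28x_1x_2 - 9/4x_1 + 9/49x_2^5 - 9/49x_2^3 - 3x_2^2 + 3
  leading term x_1x_2: subtract (-47/196x_2)·f_2 from 47/28x_1x_2 - 9/4x_1 + 9/49x_2^5 - 9/49x_2^3 - 3x_2^2 + 3 → -9/4x_1 + 9/49x_2^5 - 177/196x_2^3 - 3x_2^2 + 141/196x_2 + 3
  leading term x_1: subtract (9/28)·f_2 from -9/4x_1 + 9/49x_2^5 - 177/196x_2^3 - 3x_2^2 + 141/196x_2 + 3 → 9/49x_2^5 - 177/196x_2^3 - 57/28x_2^2 + 141/196x_2 + 57/28
  leading term x_2^5: no divisor's leading term divides it; move 9/49x_2^5 to the remainder.
  leading term x_2^3: no divisor's leading term divides it; move -177/196x_2^3 to the remainder.
  leading term x_2^2: no divisor's leading term divides it; move -57/28x_2^2 to the remainder.
  leading term x_2: no divisor's leading term divides it; move 141/196x_2 to the remainder.
  leading term 1: no divisor's leading term divides it; move 57/28 to the remainder.
  remainder 9/49x_2^5 - 177/196x_2^3 - 57/28x_2^2 + 141/196x_2 + 57/28 ≠ 0; add g_3 = 9/49x_2^5 - 177/196x_2^3 - 57/28x_2^2 + 141/196x_2 + 57/28 to the basis.

The other S-polynomials (S(f_1,g_3), S(f_2,g_3)) all reduce to 0 modulo the current basis, so we have a Gröbner basis.
Inter-reduce: drop elements whose leading term is divisible by another's, tail-reduce, and make monic.

G = {x_1 + 3/7x_2^2 - 3/7, x_2^5 - 59/12x_2^3 - 133/12x_2^2 + 47/12x_2 + 133/12}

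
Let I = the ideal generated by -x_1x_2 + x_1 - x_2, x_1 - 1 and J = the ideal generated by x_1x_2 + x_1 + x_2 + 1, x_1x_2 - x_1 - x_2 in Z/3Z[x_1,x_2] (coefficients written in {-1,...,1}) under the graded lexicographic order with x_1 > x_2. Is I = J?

No, the ideals differ.

Equality of ideals is decidable: compute both reduced Gröbner bases (unique for the ordering) and check whether they agree.
Buchberger on the first generating set:
f_1 = -x_1x_2 + x_1 - x_2, LT = x_1x_2.
f_2 = x_1 - 1, LT = x_1.

S(f_1,f_2): lcm = x_1x_2. S = -x_1 - x_2.
  reduce S modulo (f_1, f_2):
  remainder -x_2 - 1 ≠ 0; add g_3 = -x_2 - 1 to the basis.

The other S-polynomials (S(f_1,g_3), S(f_2,g_3)) all reduce to 0 modulo the current basis, so we have a Gröbner basis.
Inter-reduce: drop elements whose leading term is divisible by another's, tail-reduce, and make monic.
Reduced Gröbner basis: {x_1 - 1, x_2 + 1}.

Buchberger on the second generating set:
h_1 = x_1x_2 + x_1 + x_2 + 1, LT = x_1x_2.
h_2 = x_1x_2 - x_1 - x_2, LT = x_1x_2.

S(h_1,h_2): lcm = x_1x_2. S = -x_1 - x_2 + 1.
  reduce S modulo (h_1, h_2):
  remainder -x_1 - x_2 + 1 ≠ 0; add k_3 = -x_1 - x_2 + 1 to the basis.

S(h_1,k_3): lcm = x_1x_2. S = -x_2^{2} + x_1 - x_2 + 1.
  reduce S modulo (h_1, h_2, k_3):
  remainder -x_2^{2} + x_2 - 1 ≠ 0; add k_4 = -x_2^{2} + x_2 - 1 to the basis.

The other S-polynomials (S(h_2,k_3), S(h_1,k_4), S(h_2,k_4), S(k_3,k_4)) all reduce to 0 modulo the current basis, so we have a Gröbner basis.
Inter-reduce: drop elements whose leading term is divisible by another's, tail-reduce, and make monic.
Reduced Gröbner basis: {x_2^{2} - x_2 + 1, x_1 + x_2 - 1}.

The bases are distinct; the ideals are different.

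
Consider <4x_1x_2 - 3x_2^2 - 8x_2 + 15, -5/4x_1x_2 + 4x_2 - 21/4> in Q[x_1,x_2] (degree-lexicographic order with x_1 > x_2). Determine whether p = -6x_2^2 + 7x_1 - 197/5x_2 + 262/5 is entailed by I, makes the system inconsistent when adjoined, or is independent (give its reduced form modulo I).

First compute the reduced Gröbner basis of I by Buchberger's algorithm.
f_1 = 4x_1x_2 - 3x_2^2 - 8x_2 + 15, LT = x_1x_2.
f_2 = -5/4x_1x_2 + 4x_2 - 21/4, LT = x_1x_2.

S(f_1,f_2): lcm = x_1x_2. S = -3/4x_2^2 + 6/5x_2 - 9/20.
  reduce S modulo (f_1, f_2):
  remainder -3/4x_2^2 + 6/5x_2 - 9/20 ≠ 0; add h_3 = -3/4x_2^2 + 6/5x_2 - 9/20 to the basis.

S(f_1,h_3): lcm = x_1x_2^2. S = -3/4x_2^3 + 8/5x_1x_2 - 2x_2^2 - 3/5x_1 + 15/4x_2.
  reduce S modulo (f_1, f_2, h_3):
  remainder -3/5x_1 + 21/5x_2 - 24/5 ≠ 0; add h_4 = -3/5x_1 + 21/5x_2 - 24/5 to the basis.

The other S-polynomials (S(f_2,h_3), S(f_1,h_4), S(f_2,h_4), S(h_3,h_4)) all reduce to 0 modulo the current basis, so we have a Gröbner basis.
Inter-reduce: drop elements whose leading term is divisible by another's, tail-reduce, and make monic.
Reduced Gröbner basis: {x_2^2 - 8/5x_2 + 3/5, x_1 - 7x_2 + 8}.
Label its elements g_1 = x_2^2 - 8/5x_2 + 3/5, g_2 = x_1 - 7x_2 + 8.

Reduce p = -6x_2^2 + 7x_1 - 197/5x_2 + 262/5 modulo G:
  leading term x_2^2: subtract (-6)·g_1 from -6x_2^2 + 7x_1 - 197/5x_2 + 262/5 → 7x_1 - 49x_2 + 56
  leading term x_1: subtract (7)·g_2 from 7x_1 - 49x_2 + 56 → 0
  normal form = 0.
Since the normal form is 0, p ∈ I.

The remainder on division by a Gröbner basis is unique — it is the normal form.

-6x_2^2 + 7x_1 - 197/5x_2 + 262/5 lies in I (it reduces to 0).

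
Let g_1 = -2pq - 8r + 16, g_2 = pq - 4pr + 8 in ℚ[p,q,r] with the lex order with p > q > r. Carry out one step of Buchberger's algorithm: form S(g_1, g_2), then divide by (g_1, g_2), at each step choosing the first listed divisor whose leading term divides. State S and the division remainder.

lcm(LM(g_1), LM(g_2)) = pq.
S = (lcm/LT(g_1))·g_1 − (lcm/LT(g_2))·g_2 = 4pr + 4r - 16.
Reduce S modulo (g_1, g_2) in that order:
  leading term pr: no divisor's leading term divides it; move 4pr to the remainder.
  leading term r: no divisor's leading term divides it; move 4r to the remainder.
  leading term 1: no divisor's leading term divides it; move -16 to the remainder.
The remainder 4pr + 4r - 16 is nonzero, so it would be added as the next basis element.
An S-polynomial is built so that the two leading terms cancel; whether anything survives reduction is exactly the Gröbner-basis criterion.

S(g_1, g_2) = 4pr + 4r - 16; remainder on division = 4pr + 4r - 16.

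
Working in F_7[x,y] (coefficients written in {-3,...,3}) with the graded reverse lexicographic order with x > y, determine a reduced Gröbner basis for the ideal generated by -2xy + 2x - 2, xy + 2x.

G = {x + 2, y + 2}

f_1 = -2xy + 2x - 2, LT = xy.
f_2 = xy + 2x, LT = xy.

S(f_1,f_2): lcm = xy. S = -3x + 1.
  leading term x: no divisor's leading term divides it; move -3x to the remainder.
  leading term 1: no divisor's leading term divides it; move 1 to the remainder.
  remainder -3x + 1 ≠ 0; add g_3 = -3x + 1 to the basis.

S(f_1,g_3): lcm = xy. S = -x - 2y + 1.
  leading term x: subtract (-2)·g_3 from -x - 2y + 1 → -2y + 3
  leading term y: no divisor's leading term divides it; move -2y to the remainder.
  leading term 1: no divisor's leading term divides it; move 3 to the remainder.
  remainder -2y + 3 ≠ 0; add g_4 = -2y + 3 to the basis.

The other S-polynomials (S(f_2,g_3), S(f_1,g_4), S(f_2,g_4), S(g_3,g_4)) all reduce to 0 modulo the current basis, so we have a Gröbner basis.
Inter-reduce: drop elements whose leading term is divisible by another's, tail-reduce, and make monic.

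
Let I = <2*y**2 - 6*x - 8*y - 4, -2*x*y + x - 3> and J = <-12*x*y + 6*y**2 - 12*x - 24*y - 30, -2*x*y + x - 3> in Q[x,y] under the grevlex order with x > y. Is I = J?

For a fixed monomial order, each ideal has a unique reduced Gröbner basis; comparing bases decides equality.
Buchberger on the first generating set:
f_1 = 2*y**2 - 6*x - 8*y - 4, LT = y**2.
f_2 = -2*x*y + x - 3, LT = x*y.

S(f_1,f_2): lcm = x*y**2. S = -3*x**2 - 7/2*x*y - 2*x - 3/2*y.
  leading term x**2: no divisor's leading term divides it; move -3*x**2 to the remainder.
  leading term x*y: subtract (7/4)·f_2 from -7/2*x*y - 2*x - 3/2*y → -15/4*x - 3/2*y + 21/4
  leading term x: no divisor's leading term divides it; move -15/4*x to the remainder.
  leading term y: no divisor's leading term divides it; move -3/2*y to the remainder.
  leading term 1: no divisor's leading term divides it; move 21/4 to the remainder.
  remainder -3*x**2 - 15/4*x - 3/2*y + 21/4 ≠ 0; add g_3 = -3*x**2 - 15/4*x - 3/2*y + 21/4 to the basis.

The other S-polynomials (S(f_1,g_3), S(f_2,g_3)) all reduce to 0 modulo the current basis, so we have a Gröbner basis.
Inter-reduce: drop elements whose leading term is divisible by another's, tail-reduce, and make monic.
Reduced Gröbner basis: {x**2 + 5/4*x + 1/2*y - 7/4, x*y - 1/2*x + 3/2, y**2 - 3*x - 4*y - 2}.

Buchberger on the second generating set:
h_1 = -12*x*y + 6*y**2 - 12*x - 24*y - 30, LT = x*y.
h_2 = -2*x*y + x - 3, LT = x*y.

S(h_1,h_2): lcm = x*y. S = -1/2*y**2 + 3/2*x + 2*y + 1.
  leading term y**2: no divisor's leading term divides it; move -1/2*y**2 to the remainder.
  leading term x: no divisor's leading term divides it; move 3/2*x to the remainder.
  leading term y: no divisor's leading term divides it; move 2*y to the remainder.
  leading term 1: no divisor's leading term divides it; move 1 to the remainder.
  remainder -1/2*y**2 + 3/2*x + 2*y + 1 ≠ 0; add k_3 = -1/2*y**2 + 3/2*x + 2*y + 1 to the basis.

S(h_1,k_3): lcm = x*y**2. S = -1/2*y**3 + 3*x**2 + 5*x*y + 2*y**2 + 2*x + 5/2*y.
  leading term y**3: subtract (y)·k_3 from -1/2*y**3 + 3*x**2 + 5*x*y + 2*y**2 + 2*x + 5/2*y → 3*x**2 + 7/2*x*y + 2*x + 3/2*y
  leading term x**2: no divisor's leading term divides it; move 3*x**2 to the remainder.
  leading term x*y: subtract (-7/24)·h_1 from 7/2*x*y + 2*x + 3/2*y → 7/4*y**2 - 3/2*x - 11/2*y - 35/4
  leading term y**2: subtract (-7/2)·k_3 from 7/4*y**2 - 3/2*x - 11/2*y - 35/4 → 15/4*x + 3/2*y - 21/4
  leading term x: no divisor's leading term divides it; move 15/4*x to the remainder.
  leading term y: no divisor's leading term divides it; move 3/2*y to the remainder.
  leading term 1: no divisor's leading term divides it; move -21/4 to the remainder.
  remainder 3*x**2 + 15/4*x + 3/2*y - 21/4 ≠ 0; add k_4 = 3*x**2 + 15/4*x + 3/2*y - 21/4 to the basis.

The other S-polynomials (S(h_2,k_3), S(h_1,k_4), S(h_2,k_4), S(k_3,k_4)) all reduce to 0 modulo the current basis, so we have a Gröbner basis.
Inter-reduce: drop elements whose leading term is divisible by another's, tail-reduce, and make monic.
Reduced Gröbner basis: {x**2 + 5/4*x + 1/2*y - 7/4, x*y - 1/2*x + 3/2, y**2 - 3*x - 4*y - 2}.

Same reduced basis, so the two generating sets span the same ideal.

Yes, the ideals are equal.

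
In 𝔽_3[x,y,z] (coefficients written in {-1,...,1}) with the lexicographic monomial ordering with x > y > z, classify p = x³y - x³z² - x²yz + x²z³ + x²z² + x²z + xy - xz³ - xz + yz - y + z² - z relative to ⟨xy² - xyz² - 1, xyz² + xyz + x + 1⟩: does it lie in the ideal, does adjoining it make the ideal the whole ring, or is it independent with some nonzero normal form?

x³y - x³z² - x²yz + x²z³ + x²z² + x²z + xy - xz³ - xz + yz - y + z² - z lies in I (it reduces to 0).

First compute the reduced Gröbner basis of I by Buchberger's algorithm.
f_1 = xy² - xyz² - 1, LT = xy².
f_2 = xyz² + xyz + x + 1, LT = xyz².

S(f_1,f_2): lcm = xy²z². S = -xy²z - xyz⁴ - xy - y - z².
  reduce S modulo (f_1, f_2):
  remainder -xy + xz² - y - z ≠ 0; add h_3 = -xy + xz² - y - z to the basis.

S(f_1,h_3): lcm = xy². S = -y² - yz - 1.
  reduce S modulo (f_1, f_2, h_3):
  remainder -y² - yz - 1 ≠ 0; add h_4 = -y² - yz - 1 to the basis.

S(f_2,h_3): lcm = xyz². S = xyz + xz⁴ + x - yz² - z³ + 1.
  reduce S modulo (f_1, f_2, h_3, h_4):
  remainder xz⁴ + xz³ + x - yz² - yz - z³ - z² + 1 ≠ 0; add h_5 = xz⁴ + xz³ + x - yz² - yz - z³ - z² + 1 to the basis.

The other S-polynomials (S(f_1,h_4), S(f_2,h_4), S(h_3,h_4), S(f_1,h_5), S(f_2,h_5), S(h_3,h_5), S(h_4,h_5)) all reduce to 0 modulo the current basis, so we have a Gröbner basis.
Inter-reduce: drop elements whose leading term is divisible by another's, tail-reduce, and make monic.
Reduced Gröbner basis: {xy - xz² + y + z, xz⁴ + xz³ + x - yz² - yz - z³ - z² + 1, y² + yz + 1}.
Label its elements g_1 = xy - xz² + y + z, g_2 = xz⁴ + xz³ + x - yz² - yz - z³ - z² + 1, g_3 = y² + yz + 1.

Reduce p = x³y - x³z² - x²yz + x²z³ + x²z² + x²z + xy - xz³ - xz + yz - y + z² - z modulo G:
  leading term x³y: subtract (x²)·g_1 from x³y - x³z² - x²yz + x²z³ + x²z² + x²z + xy - xz³ - xz + yz - y + z² - z → -x²yz - x²y + x²z³ + x²z² + xy - xz³ - xz + yz - y + z² - z
  leading term x²yz: subtract (-xz)·g_1 from -x²yz - x²y + x²z³ + x²z² + xy - xz³ - xz + yz - y + z² - z → -x²y + x²z² + xyz + xy - xz³ + xz² - xz + yz - y + z² - z
  leading term x²y: subtract (-x)·g_1 from -x²y + x²z² + xyz + xy - xz³ + xz² - xz + yz - y + z² - z → xyz - xy - xz³ + xz² + yz - y + z² - z
  leading term xyz: subtract (z)·g_1 from xyz - xy - xz³ + xz² + yz - y + z² - z → -xy + xz² - y - z
  leading term xy: subtract (-1)·g_1 from -xy + xz² - y - z → 0
  normal form = 0.
Since the normal form is 0, p ∈ I.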